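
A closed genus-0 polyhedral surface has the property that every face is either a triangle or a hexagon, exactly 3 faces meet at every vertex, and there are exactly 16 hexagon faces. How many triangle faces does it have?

4

Let x be the number of triangles; then F = 16 + x.
Edge–face incidences: 2E = 6·16 + 3·x = 96 + 3x.
Every vertex has degree 3, so 3V = 2E.
Euler: V − E + F = 2 ⇒ (2E)/3 − E + (16 + x) = 2.
Multiply by 6: 2·(2E) − 3·(2E) + 6·(16 + x) = 12, i.e. 96 + 6x − (96 + 3x) = 12.
Collecting terms: 3x = 12, so x = 4.
Then 2E = 96 + 3·4 = 108, so E = 54, V = 2E/3 = 36, F = 16 + 4 = 20.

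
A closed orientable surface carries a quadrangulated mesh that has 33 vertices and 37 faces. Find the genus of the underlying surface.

3

Every face is a square, so 2E = 4·37 = 148, giving E = 74.
χ = V − E + F = 33 − 74 + 37 = -4.
For a closed orientable surface χ = 2 − 2g, so g = (2 − (-4))/2 = 3.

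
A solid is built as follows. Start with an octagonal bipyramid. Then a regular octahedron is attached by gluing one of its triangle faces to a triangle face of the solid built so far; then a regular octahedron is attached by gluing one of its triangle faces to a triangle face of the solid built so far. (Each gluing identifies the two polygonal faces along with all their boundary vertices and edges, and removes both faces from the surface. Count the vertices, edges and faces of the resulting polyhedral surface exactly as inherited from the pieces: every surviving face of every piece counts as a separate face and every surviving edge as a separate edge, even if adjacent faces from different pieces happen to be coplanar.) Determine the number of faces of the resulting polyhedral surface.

An octagonal bipyramid: V=10, E=24, F=16.
Attach a regular octahedron (V=6, E=12, F=8) along a 3-gon: merge 3 vertices and 3 edges, delete both glued faces → V=13, E=33, F=22.
Attach a regular octahedron (V=6, E=12, F=8) along a 3-gon: merge 3 vertices and 3 edges, delete both glued faces → V=16, E=42, F=28.
Check: V − E + F = 16 − 42 + 28 = 2.

28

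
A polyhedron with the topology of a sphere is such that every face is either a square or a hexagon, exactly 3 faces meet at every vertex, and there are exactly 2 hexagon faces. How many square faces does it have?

Let x be the number of squares; then F = 2 + x.
Edge–face incidences: 2E = 6·2 + 4·x = 12 + 4x.
Every vertex has degree 3, so 3V = 2E.
Euler: V − E + F = 2 ⇒ (2E)/3 − E + (2 + x) = 2.
Multiply by 6: 2·(2E) − 3·(2E) + 6·(2 + x) = 12, i.e. 12 + 6x − (12 + 4x) = 12.
Collecting terms: 2x = 12, so x = 6.
Then 2E = 12 + 4·6 = 36, so E = 18, V = 2E/3 = 12, F = 2 + 6 = 8.

6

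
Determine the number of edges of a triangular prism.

9

A prism on an n-gon has two n-gon bases and n rectangular sides: V = 2·3 = 6, E = 3·3 = 9, F = 3 + 2 = 5.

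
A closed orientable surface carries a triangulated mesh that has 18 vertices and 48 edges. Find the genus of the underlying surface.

0

Every face is a triangle and each edge borders two faces, so 3F = 2·48, giving F = 32.
χ = V − E + F = 18 − 48 + 32 = 2.
For a closed orientable surface χ = 2 − 2g, so g = (2 − (2))/2 = 0.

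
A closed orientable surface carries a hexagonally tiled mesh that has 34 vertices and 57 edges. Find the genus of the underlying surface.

Every face is a hexagon and each edge borders two faces, so 6F = 2·57, giving F = 19.
χ = V − E + F = 34 − 57 + 19 = -4.
For a closed orientable surface χ = 2 − 2g, so g = (2 − (-4))/2 = 3.

3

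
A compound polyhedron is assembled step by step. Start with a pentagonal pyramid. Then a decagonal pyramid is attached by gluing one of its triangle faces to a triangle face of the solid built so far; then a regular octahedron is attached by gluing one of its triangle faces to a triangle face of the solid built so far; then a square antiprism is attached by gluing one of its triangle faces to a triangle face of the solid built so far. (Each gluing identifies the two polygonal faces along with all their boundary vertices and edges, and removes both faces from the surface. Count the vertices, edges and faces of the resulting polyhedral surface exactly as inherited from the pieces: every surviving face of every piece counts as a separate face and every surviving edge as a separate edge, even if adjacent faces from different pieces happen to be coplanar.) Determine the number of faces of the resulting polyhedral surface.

29

A pentagonal pyramid: V=6, E=10, F=6.
Attach a decagonal pyramid (V=11, E=20, F=11) along a 3-gon: merge 3 vertices and 3 edges, delete both glued faces → V=14, E=27, F=15.
Attach a regular octahedron (V=6, E=12, F=8) along a 3-gon: merge 3 vertices and 3 edges, delete both glued faces → V=17, E=36, F=21.
Attach a square antiprism (V=8, E=16, F=10) along a 3-gon: merge 3 vertices and 3 edges, delete both glued faces → V=22, E=49, F=29.
Check: V − E + F = 22 − 49 + 29 = 2.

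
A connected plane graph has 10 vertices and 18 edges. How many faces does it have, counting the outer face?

10

Euler's formula for a connected plane graph: V − E + F = 2, so F = 2 − 10 + 18 = 10.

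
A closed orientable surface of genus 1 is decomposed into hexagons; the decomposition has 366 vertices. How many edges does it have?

549

χ = 2 − 2·1 = 0, and every face is a hexagon so 6F = 2E.
V − E + F = 0 with E = 6F/2 gives 366 − (6/2 − 1)·F = 0, so F = 183 and E = 549.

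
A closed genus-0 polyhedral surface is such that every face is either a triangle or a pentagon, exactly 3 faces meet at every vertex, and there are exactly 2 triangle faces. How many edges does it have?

Let x be the number of pentagons; then F = 2 + x.
Edge–face incidences: 2E = 3·2 + 5·x = 6 + 5x.
Every vertex has degree 3, so 3V = 2E.
Euler: V − E + F = 2 ⇒ (2E)/3 − E + (2 + x) = 2.
Multiply by 6: 2·(2E) − 3·(2E) + 6·(2 + x) = 12, i.e. 12 + 6x − (6 + 5x) = 12.
Collecting terms: x + 6 = 12, so x = 6.
Then 2E = 6 + 5·6 = 36, so E = 18, V = 2E/3 = 12, F = 2 + 6 = 8.

18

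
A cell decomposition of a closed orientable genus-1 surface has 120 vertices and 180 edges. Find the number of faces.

For a closed orientable surface of genus 1, χ = 2 − 2·1 = 0.
F = 0 − V + E = 0 − 120 + 180 = 60.

60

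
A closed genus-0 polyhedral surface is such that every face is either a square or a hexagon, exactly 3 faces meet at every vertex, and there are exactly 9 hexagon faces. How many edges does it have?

Let x be the number of squares; then F = 9 + x.
Edge–face incidences: 2E = 6·9 + 4·x = 54 + 4x.
Every vertex has degree 3, so 3V = 2E.
Euler: V − E + F = 2 ⇒ (2E)/3 − E + (9 + x) = 2.
Multiply by 6: 2·(2E) − 3·(2E) + 6·(9 + x) = 12, i.e. 54 + 6x − (54 + 4x) = 12.
Collecting terms: 2x = 12, so x = 6.
Then 2E = 54 + 4·6 = 78, so E = 39, V = 2E/3 = 26, F = 9 + 6 = 15.

39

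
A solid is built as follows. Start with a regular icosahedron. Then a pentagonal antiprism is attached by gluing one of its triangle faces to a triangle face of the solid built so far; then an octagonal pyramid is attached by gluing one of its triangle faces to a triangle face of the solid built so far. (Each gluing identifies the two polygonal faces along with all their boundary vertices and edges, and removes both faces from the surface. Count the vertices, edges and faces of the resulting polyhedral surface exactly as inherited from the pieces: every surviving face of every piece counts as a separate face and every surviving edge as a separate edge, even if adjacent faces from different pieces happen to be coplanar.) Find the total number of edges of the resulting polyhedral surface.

A regular icosahedron: V=12, E=30, F=20.
Attach a pentagonal antiprism (V=10, E=20, F=12) along a 3-gon: merge 3 vertices and 3 edges, delete both glued faces → V=19, E=47, F=30.
Attach an octagonal pyramid (V=9, E=16, F=9) along a 3-gon: merge 3 vertices and 3 edges, delete both glued faces → V=25, E=60, F=37.
Check: V − E + F = 25 − 60 + 37 = 2.

60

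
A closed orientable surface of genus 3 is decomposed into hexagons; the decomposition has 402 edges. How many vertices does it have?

264

χ = 2 − 2·3 = -4, and every face is a hexagon so 6F = 2E.
F = 2E/6 = 134. Then V = -4 + E − F = -4 + 402 − 134 = 264.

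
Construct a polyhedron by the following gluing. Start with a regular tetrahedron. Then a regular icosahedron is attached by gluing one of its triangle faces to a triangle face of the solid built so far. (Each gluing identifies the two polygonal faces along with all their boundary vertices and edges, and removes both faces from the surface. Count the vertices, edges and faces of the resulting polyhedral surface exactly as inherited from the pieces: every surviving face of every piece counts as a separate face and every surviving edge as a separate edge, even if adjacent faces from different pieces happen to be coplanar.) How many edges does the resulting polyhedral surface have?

33

A regular tetrahedron: V=4, E=6, F=4.
Attach a regular icosahedron (V=12, E=30, F=20) along a 3-gon: merge 3 vertices and 3 edges, delete both glued faces → V=13, E=33, F=22.
Check: V − E + F = 13 − 33 + 22 = 2.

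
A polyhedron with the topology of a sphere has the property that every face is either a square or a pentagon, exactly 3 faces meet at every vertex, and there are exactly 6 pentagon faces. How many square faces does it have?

Let x be the number of squares; then F = 6 + x.
Edge–face incidences: 2E = 5·6 + 4·x = 30 + 4x.
Every vertex has degree 3, so 3V = 2E.
Euler: V − E + F = 2 ⇒ (2E)/3 − E + (6 + x) = 2.
Multiply by 6: 2·(2E) − 3·(2E) + 6·(6 + x) = 12, i.e. 36 + 6x − (30 + 4x) = 12.
Collecting terms: 2x + 6 = 12, so 2x = 6, so x = 3.
Then 2E = 30 + 4·3 = 42, so E = 21, V = 2E/3 = 14, F = 6 + 3 = 9.

3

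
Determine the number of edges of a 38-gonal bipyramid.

114

A bipyramid over an n-gon has 2n triangular faces and n + 2 vertices: V = 38 + 2 = 40, E = 3·38 = 114, F = 2·38 = 76.
Check: V − E + F = 40 − 114 + 76 = 2.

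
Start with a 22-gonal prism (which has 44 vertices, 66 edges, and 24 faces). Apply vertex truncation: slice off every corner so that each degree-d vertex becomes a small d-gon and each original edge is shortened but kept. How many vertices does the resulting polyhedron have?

Truncation replaces each original edge-end by a new vertex, so V′ = 2E = 132.
Each original edge survives, and each old vertex of degree d contributes d new edges; summing degrees gives Σd = 2E, so E′ = E + 2E = 3E = 198.
Each original face survives and each original vertex becomes one new face: F′ = F + V = 68.

132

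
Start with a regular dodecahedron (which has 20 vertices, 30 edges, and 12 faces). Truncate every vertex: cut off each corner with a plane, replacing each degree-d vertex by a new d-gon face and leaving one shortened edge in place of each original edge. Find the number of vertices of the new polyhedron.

Truncation replaces each original edge-end by a new vertex, so V′ = 2E = 60.
Each original edge survives, and each old vertex of degree d contributes d new edges; summing degrees gives Σd = 2E, so E′ = E + 2E = 3E = 90.
Each original face survives and each original vertex becomes one new face: F′ = F + V = 32.

60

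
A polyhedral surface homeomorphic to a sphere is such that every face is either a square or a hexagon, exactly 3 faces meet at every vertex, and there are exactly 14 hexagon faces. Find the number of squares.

6

Let x be the number of squares; then F = 14 + x.
Edge–face incidences: 2E = 6·14 + 4·x = 84 + 4x.
Every vertex has degree 3, so 3V = 2E.
Euler: V − E + F = 2 ⇒ (2E)/3 − E + (14 + x) = 2.
Multiply by 6: 2·(2E) − 3·(2E) + 6·(14 + x) = 12, i.e. 84 + 6x − (84 + 4x) = 12.
Collecting terms: 2x = 12, so x = 6.
Then 2E = 84 + 4·6 = 108, so E = 54, V = 2E/3 = 36, F = 14 + 6 = 20.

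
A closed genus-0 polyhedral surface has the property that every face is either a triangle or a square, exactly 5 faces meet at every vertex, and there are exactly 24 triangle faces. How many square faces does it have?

2

Let x be the number of squares; then F = 24 + x.
Edge–face incidences: 2E = 3·24 + 4·x = 72 + 4x.
Every vertex has degree 5, so 5V = 2E.
Euler: V − E + F = 2 ⇒ (2E)/5 − E + (24 + x) = 2.
Multiply by 10: 2·(2E) − 5·(2E) + 10·(24 + x) = 20, i.e. 240 + 10x − 3·(72 + 4x) = 20.
Collecting terms: −2x + 24 = 20, so −2x = −4, so x = 2.
Then 2E = 72 + 4·2 = 80, so E = 40, V = 2E/5 = 16, F = 24 + 2 = 26.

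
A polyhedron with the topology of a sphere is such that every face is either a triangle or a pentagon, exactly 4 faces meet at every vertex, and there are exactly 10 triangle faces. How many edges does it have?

20

Let x be the number of pentagons; then F = 10 + x.
Edge–face incidences: 2E = 3·10 + 5·x = 30 + 5x.
Every vertex has degree 4, so 4V = 2E.
Euler: V − E + F = 2 ⇒ (2E)/4 − E + (10 + x) = 2.
Multiply by 8: 2·(2E) − 4·(2E) + 8·(10 + x) = 16, i.e. 80 + 8x − 2·(30 + 5x) = 16.
Collecting terms: −2x + 20 = 16, so −2x = −4, so x = 2.
Then 2E = 30 + 5·2 = 40, so E = 20, V = 2E/4 = 10, F = 10 + 2 = 12.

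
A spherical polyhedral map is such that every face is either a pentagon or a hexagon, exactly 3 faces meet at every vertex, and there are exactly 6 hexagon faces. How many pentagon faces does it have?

Let x be the number of pentagons; then F = 6 + x.
Edge–face incidences: 2E = 6·6 + 5·x = 36 + 5x.
Every vertex has degree 3, so 3V = 2E.
Euler: V − E + F = 2 ⇒ (2E)/3 − E + (6 + x) = 2.
Multiply by 6: 2·(2E) − 3·(2E) + 6·(6 + x) = 12, i.e. 36 + 6x − (36 + 5x) = 12.
Collecting terms: x = 12.
Then 2E = 36 + 5·12 = 96, so E = 48, V = 2E/3 = 32, F = 6 + 12 = 18.

12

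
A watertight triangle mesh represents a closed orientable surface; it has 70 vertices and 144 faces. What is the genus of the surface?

2

Every face is a triangle, so 2E = 3·144 = 432, giving E = 216.
χ = V − E + F = 70 − 216 + 144 = -2.
For a closed orientable surface χ = 2 − 2g, so g = (2 − (-2))/2 = 2.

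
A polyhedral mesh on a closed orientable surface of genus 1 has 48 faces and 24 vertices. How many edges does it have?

72

For a closed orientable surface of genus 1, χ = 2 − 2·1 = 0.
E = V + F − (0) = 24 + 48 − (0) = 72.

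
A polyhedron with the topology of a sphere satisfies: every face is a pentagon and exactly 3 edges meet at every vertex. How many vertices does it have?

20

Each face has 5 edges and each edge borders two faces, so 2E = 5F.
Each vertex has degree 3, so 3V = 2E and hence V = 5F/3.
Euler: V − E + F = 2 ⇒ (5F/3) − (5F/2) + F = 2.
Multiply by 6: (10 − 15 + 6)F = 12, i.e. 1F = 12.
So F = 12, E = 5·12/2 = 30, V = 5·12/3 = 20.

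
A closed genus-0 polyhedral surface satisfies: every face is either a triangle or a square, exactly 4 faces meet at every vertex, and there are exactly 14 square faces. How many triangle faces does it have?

Let x be the number of triangles; then F = 14 + x.
Edge–face incidences: 2E = 4·14 + 3·x = 56 + 3x.
Every vertex has degree 4, so 4V = 2E.
Euler: V − E + F = 2 ⇒ (2E)/4 − E + (14 + x) = 2.
Multiply by 8: 2·(2E) − 4·(2E) + 8·(14 + x) = 16, i.e. 112 + 8x − 2·(56 + 3x) = 16.
Collecting terms: 2x = 16, so x = 8.
Then 2E = 56 + 3·8 = 80, so E = 40, V = 2E/4 = 20, F = 14 + 8 = 22.

8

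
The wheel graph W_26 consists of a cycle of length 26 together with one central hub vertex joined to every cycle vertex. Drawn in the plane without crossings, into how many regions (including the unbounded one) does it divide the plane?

W_26 has V = 26 + 1 = 27 vertices and E = 2·26 = 52 edges.
By Euler's formula F = 2 − V + E = 2 − 27 + 52 = 27.

27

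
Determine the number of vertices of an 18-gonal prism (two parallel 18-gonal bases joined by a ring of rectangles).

A prism on an n-gon has two n-gon bases and n rectangular sides: V = 2·18 = 36, E = 3·18 = 54, F = 18 + 2 = 20.

36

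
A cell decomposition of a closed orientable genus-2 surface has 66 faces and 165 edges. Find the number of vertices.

For a closed orientable surface of genus 2, χ = 2 − 2·2 = -2.
V = -2 + E − F = -2 + 165 − 66 = 97.

97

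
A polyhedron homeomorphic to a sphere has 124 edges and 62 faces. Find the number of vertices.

Here V − E + F = 2.
V = 2 + E − F = 2 + 124 − 62 = 64.

64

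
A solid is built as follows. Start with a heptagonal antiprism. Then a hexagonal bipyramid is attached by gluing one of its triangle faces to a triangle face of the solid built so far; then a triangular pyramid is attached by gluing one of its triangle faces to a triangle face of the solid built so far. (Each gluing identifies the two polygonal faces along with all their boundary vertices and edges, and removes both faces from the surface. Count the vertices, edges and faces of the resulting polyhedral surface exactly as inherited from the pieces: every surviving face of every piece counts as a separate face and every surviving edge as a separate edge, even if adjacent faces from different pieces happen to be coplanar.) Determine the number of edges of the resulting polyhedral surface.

A heptagonal antiprism: V=14, E=28, F=16.
Attach a hexagonal bipyramid (V=8, E=18, F=12) along a 3-gon: merge 3 vertices and 3 edges, delete both glued faces → V=19, E=43, F=26.
Attach a triangular pyramid (V=4, E=6, F=4) along a 3-gon: merge 3 vertices and 3 edges, delete both glued faces → V=20, E=46, F=28.
Check: V − E + F = 20 − 46 + 28 = 2.

46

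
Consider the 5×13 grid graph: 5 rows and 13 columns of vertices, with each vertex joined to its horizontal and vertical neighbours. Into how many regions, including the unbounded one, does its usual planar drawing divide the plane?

The grid has V = 5·13 = 65 vertices and E = 5·12 + 13·4 = 112 edges.
F = 2 − V + E = 2 − 65 + 112 = 49.

49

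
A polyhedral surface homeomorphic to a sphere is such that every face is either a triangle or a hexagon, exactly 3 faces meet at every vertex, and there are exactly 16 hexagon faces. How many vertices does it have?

Let x be the number of triangles; then F = 16 + x.
Edge–face incidences: 2E = 6·16 + 3·x = 96 + 3x.
Every vertex has degree 3, so 3V = 2E.
Euler: V − E + F = 2 ⇒ (2E)/3 − E + (16 + x) = 2.
Multiply by 6: 2·(2E) − 3·(2E) + 6·(16 + x) = 12, i.e. 96 + 6x − (96 + 3x) = 12.
Collecting terms: 3x = 12, so x = 4.
Then 2E = 96 + 3·4 = 108, so E = 54, V = 2E/3 = 36, F = 16 + 4 = 20.

36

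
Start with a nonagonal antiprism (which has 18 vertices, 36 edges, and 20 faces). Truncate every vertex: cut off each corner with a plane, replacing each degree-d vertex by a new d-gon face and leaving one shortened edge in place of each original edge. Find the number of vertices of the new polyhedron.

Truncation replaces each original edge-end by a new vertex, so V′ = 2E = 72.
Each original edge survives, and each old vertex of degree d contributes d new edges; summing degrees gives Σd = 2E, so E′ = E + 2E = 3E = 108.
Each original face survives and each original vertex becomes one new face: F′ = F + V = 38.

72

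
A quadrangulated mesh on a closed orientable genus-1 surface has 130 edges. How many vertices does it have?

χ = 2 − 2·1 = 0, and every face is a square so 4F = 2E.
F = 2E/4 = 65. Then V = 0 + E − F = 0 + 130 − 65 = 65.

65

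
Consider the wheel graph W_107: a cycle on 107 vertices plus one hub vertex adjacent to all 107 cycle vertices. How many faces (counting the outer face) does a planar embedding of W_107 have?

108

W_107 has V = 107 + 1 = 108 vertices and E = 2·107 = 214 edges.
By Euler's formula F = 2 − V + E = 2 − 108 + 214 = 108.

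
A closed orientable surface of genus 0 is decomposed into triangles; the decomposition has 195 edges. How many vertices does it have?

χ = 2 − 2·0 = 2, and every face is a triangle so 3F = 2E.
F = 2E/3 = 130. Then V = 2 + E − F = 2 + 195 − 130 = 67.

67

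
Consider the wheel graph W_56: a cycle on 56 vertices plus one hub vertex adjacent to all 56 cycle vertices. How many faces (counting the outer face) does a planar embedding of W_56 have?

57

W_56 has V = 56 + 1 = 57 vertices and E = 2·56 = 112 edges.
By Euler's formula F = 2 − V + E = 2 − 57 + 112 = 57.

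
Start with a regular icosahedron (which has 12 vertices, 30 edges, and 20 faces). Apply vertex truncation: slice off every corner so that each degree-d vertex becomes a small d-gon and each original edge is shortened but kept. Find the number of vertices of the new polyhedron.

60

Truncation replaces each original edge-end by a new vertex, so V′ = 2E = 60.
Each original edge survives, and each old vertex of degree d contributes d new edges; summing degrees gives Σd = 2E, so E′ = E + 2E = 3E = 90.
Each original face survives and each original vertex becomes one new face: F′ = F + V = 32.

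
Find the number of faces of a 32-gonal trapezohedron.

64

The n-trapezohedron (dual of the n-antiprism) has V = 2·32 + 2 = 66, E = 4·32 = 128, F = 2·32 = 64.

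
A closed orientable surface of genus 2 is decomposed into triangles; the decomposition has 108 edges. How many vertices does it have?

34

χ = 2 − 2·2 = -2, and every face is a triangle so 3F = 2E.
F = 2E/3 = 72. Then V = -2 + E − F = -2 + 108 − 72 = 34.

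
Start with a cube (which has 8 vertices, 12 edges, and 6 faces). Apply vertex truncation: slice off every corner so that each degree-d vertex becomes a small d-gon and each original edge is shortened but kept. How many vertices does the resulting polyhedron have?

Truncation replaces each original edge-end by a new vertex, so V′ = 2E = 24.
Each original edge survives, and each old vertex of degree d contributes d new edges; summing degrees gives Σd = 2E, so E′ = E + 2E = 3E = 36.
Each original face survives and each original vertex becomes one new face: F′ = F + V = 14.

24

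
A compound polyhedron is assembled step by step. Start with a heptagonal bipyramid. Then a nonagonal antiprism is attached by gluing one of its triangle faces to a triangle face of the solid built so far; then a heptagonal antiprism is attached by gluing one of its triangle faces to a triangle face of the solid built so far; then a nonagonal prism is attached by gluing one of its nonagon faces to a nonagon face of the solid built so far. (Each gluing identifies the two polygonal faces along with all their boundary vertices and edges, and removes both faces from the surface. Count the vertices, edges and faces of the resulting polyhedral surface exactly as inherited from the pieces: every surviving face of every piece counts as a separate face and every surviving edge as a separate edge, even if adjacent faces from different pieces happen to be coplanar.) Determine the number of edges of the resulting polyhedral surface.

97

A heptagonal bipyramid: V=9, E=21, F=14.
Attach a nonagonal antiprism (V=18, E=36, F=20) along a 3-gon: merge 3 vertices and 3 edges, delete both glued faces → V=24, E=54, F=32.
Attach a heptagonal antiprism (V=14, E=28, F=16) along a 3-gon: merge 3 vertices and 3 edges, delete both glued faces → V=35, E=79, F=46.
Attach a nonagonal prism (V=18, E=27, F=11) along a 9-gon: merge 9 vertices and 9 edges, delete both glued faces → V=44, E=97, F=55.
Check: V − E + F = 44 − 97 + 55 = 2.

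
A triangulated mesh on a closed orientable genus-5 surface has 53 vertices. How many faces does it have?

χ = 2 − 2·5 = -8, and every face is a triangle so 3F = 2E.
V − E + F = -8 with E = 3F/2 gives 53 − (3/2 − 1)·F = -8, so F = 122 and E = 183.

122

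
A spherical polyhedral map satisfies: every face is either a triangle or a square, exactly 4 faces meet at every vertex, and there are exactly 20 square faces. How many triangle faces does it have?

Let x be the number of triangles; then F = 20 + x.
Edge–face incidences: 2E = 4·20 + 3·x = 80 + 3x.
Every vertex has degree 4, so 4V = 2E.
Euler: V − E + F = 2 ⇒ (2E)/4 − E + (20 + x) = 2.
Multiply by 8: 2·(2E) − 4·(2E) + 8·(20 + x) = 16, i.e. 160 + 8x − 2·(80 + 3x) = 16.
Collecting terms: 2x = 16, so x = 8.
Then 2E = 80 + 3·8 = 104, so E = 52, V = 2E/4 = 26, F = 20 + 8 = 28.

8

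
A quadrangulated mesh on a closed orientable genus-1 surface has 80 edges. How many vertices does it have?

40

χ = 2 − 2·1 = 0, and every face is a square so 4F = 2E.
F = 2E/4 = 40. Then V = 0 + E − F = 0 + 80 − 40 = 40.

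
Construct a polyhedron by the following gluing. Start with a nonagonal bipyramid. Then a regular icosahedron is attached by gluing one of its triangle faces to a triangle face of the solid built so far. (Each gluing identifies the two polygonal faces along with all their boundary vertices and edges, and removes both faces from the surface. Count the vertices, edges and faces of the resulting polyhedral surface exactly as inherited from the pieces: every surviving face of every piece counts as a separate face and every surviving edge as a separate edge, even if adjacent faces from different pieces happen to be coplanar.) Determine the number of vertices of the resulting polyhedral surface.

20

A nonagonal bipyramid: V=11, E=27, F=18.
Attach a regular icosahedron (V=12, E=30, F=20) along a 3-gon: merge 3 vertices and 3 edges, delete both glued faces → V=20, E=54, F=36.
Check: V − E + F = 20 − 54 + 36 = 2.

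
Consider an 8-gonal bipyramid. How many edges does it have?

24

A bipyramid over an n-gon has 2n triangular faces and n + 2 vertices: V = 8 + 2 = 10, E = 3·8 = 24, F = 2·8 = 16.
Check: V − E + F = 10 − 24 + 16 = 2.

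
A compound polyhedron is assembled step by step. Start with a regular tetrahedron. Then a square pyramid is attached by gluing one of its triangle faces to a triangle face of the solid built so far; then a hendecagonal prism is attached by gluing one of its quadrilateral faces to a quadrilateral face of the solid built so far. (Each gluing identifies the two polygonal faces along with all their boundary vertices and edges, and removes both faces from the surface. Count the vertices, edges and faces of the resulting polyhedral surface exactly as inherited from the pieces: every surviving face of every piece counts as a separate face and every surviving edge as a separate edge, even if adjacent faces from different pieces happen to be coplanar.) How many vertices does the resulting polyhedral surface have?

24

A regular tetrahedron: V=4, E=6, F=4.
Attach a square pyramid (V=5, E=8, F=5) along a 3-gon: merge 3 vertices and 3 edges, delete both glued faces → V=6, E=11, F=7.
Attach a hendecagonal prism (V=22, E=33, F=13) along a 4-gon: merge 4 vertices and 4 edges, delete both glued faces → V=24, E=40, F=18.
Check: V − E + F = 24 − 40 + 18 = 2.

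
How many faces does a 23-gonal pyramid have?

24

A pyramid on an n-gon base has one n-gon and n triangles: V = 23 + 1 = 24, E = 2·23 = 46, F = 23 + 1 = 24.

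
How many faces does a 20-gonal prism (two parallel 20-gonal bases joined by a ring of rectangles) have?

22

A prism on an n-gon has two n-gon bases and n rectangular sides: V = 2·20 = 40, E = 3·20 = 60, F = 20 + 2 = 22.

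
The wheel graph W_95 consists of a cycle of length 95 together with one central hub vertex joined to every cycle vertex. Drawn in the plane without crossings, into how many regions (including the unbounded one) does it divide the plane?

W_95 has V = 95 + 1 = 96 vertices and E = 2·95 = 190 edges.
By Euler's formula F = 2 − V + E = 2 − 96 + 190 = 96.

96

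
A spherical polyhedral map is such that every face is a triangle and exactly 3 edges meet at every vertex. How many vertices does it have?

4

Each face has 3 edges and each edge borders two faces, so 2E = 3F.
Each vertex has degree 3, so 3V = 2E and hence V = 3F/3.
Euler: V − E + F = 2 ⇒ (3F/3) − (3F/2) + F = 2.
Multiply by 6: (6 − 9 + 6)F = 12, i.e. 3F = 12.
So F = 4, E = 3·4/2 = 6, V = 3·4/3 = 4.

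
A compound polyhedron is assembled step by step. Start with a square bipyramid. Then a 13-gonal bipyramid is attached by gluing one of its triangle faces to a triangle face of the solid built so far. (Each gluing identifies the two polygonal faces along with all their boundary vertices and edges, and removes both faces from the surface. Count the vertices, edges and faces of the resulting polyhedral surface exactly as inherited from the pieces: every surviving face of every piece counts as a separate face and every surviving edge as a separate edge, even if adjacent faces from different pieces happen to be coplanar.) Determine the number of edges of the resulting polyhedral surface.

48

A square bipyramid: V=6, E=12, F=8.
Attach a 13-gonal bipyramid (V=15, E=39, F=26) along a 3-gon: merge 3 vertices and 3 edges, delete both glued faces → V=18, E=48, F=32.
Check: V − E + F = 18 − 48 + 32 = 2.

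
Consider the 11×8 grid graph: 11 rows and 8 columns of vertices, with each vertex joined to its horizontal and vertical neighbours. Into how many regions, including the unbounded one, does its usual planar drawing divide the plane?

71

The grid has V = 11·8 = 88 vertices and E = 11·7 + 8·10 = 157 edges.
F = 2 − V + E = 2 − 88 + 157 = 71.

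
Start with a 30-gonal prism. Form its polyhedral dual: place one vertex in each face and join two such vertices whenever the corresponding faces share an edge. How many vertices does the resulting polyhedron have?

32

The base solid has V = 60, E = 90, F = 32.
The dual swaps V and F and preserves E: V′ = F = 32, E′ = E = 90, F′ = V = 60.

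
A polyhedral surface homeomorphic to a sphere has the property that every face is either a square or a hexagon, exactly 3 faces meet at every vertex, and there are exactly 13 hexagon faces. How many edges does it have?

51

Let x be the number of squares; then F = 13 + x.
Edge–face incidences: 2E = 6·13 + 4·x = 78 + 4x.
Every vertex has degree 3, so 3V = 2E.
Euler: V − E + F = 2 ⇒ (2E)/3 − E + (13 + x) = 2.
Multiply by 6: 2·(2E) − 3·(2E) + 6·(13 + x) = 12, i.e. 78 + 6x − (78 + 4x) = 12.
Collecting terms: 2x = 12, so x = 6.
Then 2E = 78 + 4·6 = 102, so E = 51, V = 2E/3 = 34, F = 13 + 6 = 19.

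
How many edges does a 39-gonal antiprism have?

An antiprism on an n-gon has two n-gon caps and 2n triangles: V = 2·39 = 78, E = 4·39 = 156, F = 2·39 + 2 = 80.
Check: V − E + F = 78 − 156 + 80 = 2.

156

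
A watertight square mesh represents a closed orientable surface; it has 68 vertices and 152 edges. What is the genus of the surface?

5

Every face is a square and each edge borders two faces, so 4F = 2·152, giving F = 76.
χ = V − E + F = 68 − 152 + 76 = -8.
For a closed orientable surface χ = 2 − 2g, so g = (2 − (-8))/2 = 5.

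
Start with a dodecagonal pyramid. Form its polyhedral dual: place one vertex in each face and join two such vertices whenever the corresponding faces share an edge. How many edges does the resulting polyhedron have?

24

The base solid has V = 13, E = 24, F = 13.
The dual swaps V and F and preserves E: V′ = F = 13, E′ = E = 24, F′ = V = 13.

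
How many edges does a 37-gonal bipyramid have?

111

A bipyramid over an n-gon has 2n triangular faces and n + 2 vertices: V = 37 + 2 = 39, E = 3·37 = 111, F = 2·37 = 74.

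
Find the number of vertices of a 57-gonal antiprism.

An antiprism on an n-gon has two n-gon caps and 2n triangles: V = 2·57 = 114, E = 4·57 = 228, F = 2·57 + 2 = 116.

114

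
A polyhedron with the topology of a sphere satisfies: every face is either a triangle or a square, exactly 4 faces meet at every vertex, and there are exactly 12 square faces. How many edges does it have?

36

Let x be the number of triangles; then F = 12 + x.
Edge–face incidences: 2E = 4·12 + 3·x = 48 + 3x.
Every vertex has degree 4, so 4V = 2E.
Euler: V − E + F = 2 ⇒ (2E)/4 − E + (12 + x) = 2.
Multiply by 8: 2·(2E) − 4·(2E) + 8·(12 + x) = 16, i.e. 96 + 8x − 2·(48 + 3x) = 16.
Collecting terms: 2x = 16, so x = 8.
Then 2E = 48 + 3·8 = 72, so E = 36, V = 2E/4 = 18, F = 12 + 8 = 20.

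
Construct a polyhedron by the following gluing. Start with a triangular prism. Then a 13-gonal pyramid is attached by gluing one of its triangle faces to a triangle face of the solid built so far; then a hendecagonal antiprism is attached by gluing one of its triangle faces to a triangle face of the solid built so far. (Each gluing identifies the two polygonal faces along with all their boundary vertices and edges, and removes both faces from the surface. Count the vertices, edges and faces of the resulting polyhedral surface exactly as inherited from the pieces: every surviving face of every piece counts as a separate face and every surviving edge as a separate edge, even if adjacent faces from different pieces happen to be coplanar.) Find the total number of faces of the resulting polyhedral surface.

39

A triangular prism: V=6, E=9, F=5.
Attach a 13-gonal pyramid (V=14, E=26, F=14) along a 3-gon: merge 3 vertices and 3 edges, delete both glued faces → V=17, E=32, F=17.
Attach a hendecagonal antiprism (V=22, E=44, F=24) along a 3-gon: merge 3 vertices and 3 edges, delete both glued faces → V=36, E=73, F=39.
Check: V − E + F = 36 − 73 + 39 = 2.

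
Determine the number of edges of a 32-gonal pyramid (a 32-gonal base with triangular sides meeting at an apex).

64

A pyramid on an n-gon base has one n-gon and n triangles: V = 32 + 1 = 33, E = 2·32 = 64, F = 32 + 1 = 33.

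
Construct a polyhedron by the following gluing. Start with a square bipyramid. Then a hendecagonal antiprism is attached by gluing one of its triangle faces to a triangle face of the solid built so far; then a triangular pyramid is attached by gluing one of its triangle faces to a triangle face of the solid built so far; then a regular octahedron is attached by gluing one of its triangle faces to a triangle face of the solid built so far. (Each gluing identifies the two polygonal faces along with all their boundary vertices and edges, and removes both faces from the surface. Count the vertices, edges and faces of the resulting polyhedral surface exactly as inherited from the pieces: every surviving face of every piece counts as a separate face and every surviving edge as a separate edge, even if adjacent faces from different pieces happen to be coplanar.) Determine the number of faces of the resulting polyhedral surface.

A square bipyramid: V=6, E=12, F=8.
Attach a hendecagonal antiprism (V=22, E=44, F=24) along a 3-gon: merge 3 vertices and 3 edges, delete both glued faces → V=25, E=53, F=30.
Attach a triangular pyramid (V=4, E=6, F=4) along a 3-gon: merge 3 vertices and 3 edges, delete both glued faces → V=26, E=56, F=32.
Attach a regular octahedron (V=6, E=12, F=8) along a 3-gon: merge 3 vertices and 3 edges, delete both glued faces → V=29, E=65, F=38.
Check: V − E + F = 29 − 65 + 38 = 2.

38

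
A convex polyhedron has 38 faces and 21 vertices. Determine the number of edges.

Here V − E + F = 2.
E = V + F − (2) = 21 + 38 − (2) = 57.

57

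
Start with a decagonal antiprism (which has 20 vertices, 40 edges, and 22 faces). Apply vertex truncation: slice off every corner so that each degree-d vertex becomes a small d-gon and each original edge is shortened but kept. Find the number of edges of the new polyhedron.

120

Truncation replaces each original edge-end by a new vertex, so V′ = 2E = 80.
Each original edge survives, and each old vertex of degree d contributes d new edges; summing degrees gives Σd = 2E, so E′ = E + 2E = 3E = 120.
Each original face survives and each original vertex becomes one new face: F′ = F + V = 42.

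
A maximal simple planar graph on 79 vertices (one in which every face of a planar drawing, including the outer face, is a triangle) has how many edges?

231

In a plane triangulation 3F = 2E and V − E + F = 2, so E = 3V − 6 = 3·79 − 6 = 231.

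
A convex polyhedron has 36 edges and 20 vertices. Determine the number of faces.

Here V − E + F = 2.
F = 2 − V + E = 2 − 20 + 36 = 18.

18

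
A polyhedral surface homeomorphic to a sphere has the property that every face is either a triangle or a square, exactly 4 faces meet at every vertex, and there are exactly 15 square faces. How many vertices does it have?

Let x be the number of triangles; then F = 15 + x.
Edge–face incidences: 2E = 4·15 + 3·x = 60 + 3x.
Every vertex has degree 4, so 4V = 2E.
Euler: V − E + F = 2 ⇒ (2E)/4 − E + (15 + x) = 2.
Multiply by 8: 2·(2E) − 4·(2E) + 8·(15 + x) = 16, i.e. 120 + 8x − 2·(60 + 3x) = 16.
Collecting terms: 2x = 16, so x = 8.
Then 2E = 60 + 3·8 = 84, so E = 42, V = 2E/4 = 21, F = 15 + 8 = 23.

21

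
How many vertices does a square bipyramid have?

A bipyramid over an n-gon has 2n triangular faces and n + 2 vertices: V = 4 + 2 = 6, E = 3·4 = 12, F = 2·4 = 8.
Check: V − E + F = 6 − 12 + 8 = 2.

6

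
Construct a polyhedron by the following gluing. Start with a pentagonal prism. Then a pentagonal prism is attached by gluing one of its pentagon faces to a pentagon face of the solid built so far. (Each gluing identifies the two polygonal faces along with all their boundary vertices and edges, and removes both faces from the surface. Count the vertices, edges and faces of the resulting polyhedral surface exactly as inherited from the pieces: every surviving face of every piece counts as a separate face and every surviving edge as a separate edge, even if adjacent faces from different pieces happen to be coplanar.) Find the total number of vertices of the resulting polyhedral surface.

A pentagonal prism: V=10, E=15, F=7.
Attach a pentagonal prism (V=10, E=15, F=7) along a 5-gon: merge 5 vertices and 5 edges, delete both glued faces → V=15, E=25, F=12.
Check: V − E + F = 15 − 25 + 12 = 2.

15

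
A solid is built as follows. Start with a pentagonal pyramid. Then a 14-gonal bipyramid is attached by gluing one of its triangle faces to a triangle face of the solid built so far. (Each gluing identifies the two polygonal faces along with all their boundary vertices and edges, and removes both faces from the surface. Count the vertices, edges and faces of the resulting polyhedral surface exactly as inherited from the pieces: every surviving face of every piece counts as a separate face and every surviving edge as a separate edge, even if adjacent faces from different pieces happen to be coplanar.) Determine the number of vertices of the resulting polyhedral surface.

A pentagonal pyramid: V=6, E=10, F=6.
Attach a 14-gonal bipyramid (V=16, E=42, F=28) along a 3-gon: merge 3 vertices and 3 edges, delete both glued faces → V=19, E=49, F=32.
Check: V − E + F = 19 − 49 + 32 = 2.

19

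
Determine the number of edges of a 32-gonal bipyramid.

96

A bipyramid over an n-gon has 2n triangular faces and n + 2 vertices: V = 32 + 2 = 34, E = 3·32 = 96, F = 2·32 = 64.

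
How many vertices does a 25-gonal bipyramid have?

27

A bipyramid over an n-gon has 2n triangular faces and n + 2 vertices: V = 25 + 2 = 27, E = 3·25 = 75, F = 2·25 = 50.
Check: V − E + F = 27 − 75 + 50 = 2.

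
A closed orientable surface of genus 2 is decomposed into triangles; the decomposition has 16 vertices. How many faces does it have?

36

χ = 2 − 2·2 = -2, and every face is a triangle so 3F = 2E.
V − E + F = -2 with E = 3F/2 gives 16 − (3/2 − 1)·F = -2, so F = 36 and E = 54.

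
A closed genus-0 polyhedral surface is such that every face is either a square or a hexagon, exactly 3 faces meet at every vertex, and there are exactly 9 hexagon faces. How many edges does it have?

39

Let x be the number of squares; then F = 9 + x.
Edge–face incidences: 2E = 6·9 + 4·x = 54 + 4x.
Every vertex has degree 3, so 3V = 2E.
Euler: V − E + F = 2 ⇒ (2E)/3 − E + (9 + x) = 2.
Multiply by 6: 2·(2E) − 3·(2E) + 6·(9 + x) = 12, i.e. 54 + 6x − (54 + 4x) = 12.
Collecting terms: 2x = 12, so x = 6.
Then 2E = 54 + 4·6 = 78, so E = 39, V = 2E/3 = 26, F = 9 + 6 = 15.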